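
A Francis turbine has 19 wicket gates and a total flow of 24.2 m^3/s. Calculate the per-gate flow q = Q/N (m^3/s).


q = 24.2 / 19 = 1.2737 m^3/s


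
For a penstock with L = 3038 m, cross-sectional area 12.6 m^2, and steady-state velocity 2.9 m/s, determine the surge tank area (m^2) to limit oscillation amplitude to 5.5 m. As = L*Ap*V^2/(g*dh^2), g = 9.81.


As = 3038 * 12.6 * 2.9^2 / (9.81 * 5.5^2) = 1084.8256 m^2


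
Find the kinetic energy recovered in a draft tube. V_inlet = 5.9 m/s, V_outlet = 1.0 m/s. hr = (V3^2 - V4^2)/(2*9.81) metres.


hr = (5.9^2 - 1.0^2) / (2*9.81) = 1.7232 m


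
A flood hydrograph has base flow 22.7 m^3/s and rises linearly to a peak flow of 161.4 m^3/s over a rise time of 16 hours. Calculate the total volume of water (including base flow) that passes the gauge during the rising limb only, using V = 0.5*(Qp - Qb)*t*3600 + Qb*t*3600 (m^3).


V = 0.5*(161.4 - 22.7)*16*3600 + 22.7*16*3600 = 5.3021e+06 m^3


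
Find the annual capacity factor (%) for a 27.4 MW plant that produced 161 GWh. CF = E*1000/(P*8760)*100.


CF = 161 * 1000 / (27.4 * 8760) * 100 = 67.0766 %


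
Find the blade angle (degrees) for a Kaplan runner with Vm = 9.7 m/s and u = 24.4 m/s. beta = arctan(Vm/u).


beta = arctan(9.7 / 24.4) = 21.6798 degrees


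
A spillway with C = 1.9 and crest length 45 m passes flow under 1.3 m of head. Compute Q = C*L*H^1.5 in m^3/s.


Q = 1.9 * 45 * 1.3^1.5 = 126.7305 m^3/s


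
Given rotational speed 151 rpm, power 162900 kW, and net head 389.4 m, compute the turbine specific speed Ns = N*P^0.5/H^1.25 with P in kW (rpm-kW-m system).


Ns = 151 * 162900^0.5 / 389.4^1.25 = 35.2324


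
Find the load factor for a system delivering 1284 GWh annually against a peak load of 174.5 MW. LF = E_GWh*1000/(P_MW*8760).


LF = 1284 * 1000 / (174.5 * 8760) = 0.8400


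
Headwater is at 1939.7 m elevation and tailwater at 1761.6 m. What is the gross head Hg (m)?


Hg = 1939.7 - 1761.6 = 178.1000 m


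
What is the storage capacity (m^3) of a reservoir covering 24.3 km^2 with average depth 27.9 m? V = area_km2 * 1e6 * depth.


V = 24.3 * 1e6 * 27.9 = 6.7797e+08 m^3


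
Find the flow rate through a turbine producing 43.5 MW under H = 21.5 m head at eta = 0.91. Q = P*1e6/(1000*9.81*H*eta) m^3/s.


Q = 43.5 * 1e6 / (1000 * 9.81 * 21.5 * 0.91) = 226.6420 m^3/s


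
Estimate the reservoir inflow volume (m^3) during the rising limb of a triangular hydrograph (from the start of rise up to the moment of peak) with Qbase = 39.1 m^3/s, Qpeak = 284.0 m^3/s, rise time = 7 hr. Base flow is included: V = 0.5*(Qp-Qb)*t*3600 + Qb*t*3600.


V = 0.5*(284.0 - 39.1)*7*3600 + 39.1*7*3600 = 4.0711e+06 m^3


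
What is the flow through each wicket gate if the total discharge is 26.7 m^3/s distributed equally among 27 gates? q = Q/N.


q = 26.7 / 27 = 0.9889 m^3/s


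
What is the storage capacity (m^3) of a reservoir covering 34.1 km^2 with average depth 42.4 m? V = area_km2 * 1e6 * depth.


V = 34.1 * 1e6 * 42.4 = 1.4458e+09 m^3


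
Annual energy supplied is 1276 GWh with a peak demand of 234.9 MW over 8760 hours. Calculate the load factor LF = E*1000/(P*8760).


LF = 1276 * 1000 / (234.9 * 8760) = 0.6201


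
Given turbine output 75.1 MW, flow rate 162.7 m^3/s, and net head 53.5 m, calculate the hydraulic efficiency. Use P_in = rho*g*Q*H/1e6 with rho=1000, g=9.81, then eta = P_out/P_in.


P_in = 1000 * 9.81 * 162.7 * 53.5 / 1e6 = 85.3907 MW
eta = 75.1 / 85.3907 = 0.8795


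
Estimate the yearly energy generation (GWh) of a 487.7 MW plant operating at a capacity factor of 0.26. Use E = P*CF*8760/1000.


E = 487.7 * 0.26 * 8760 / 1000 = 1110.7855 GWh


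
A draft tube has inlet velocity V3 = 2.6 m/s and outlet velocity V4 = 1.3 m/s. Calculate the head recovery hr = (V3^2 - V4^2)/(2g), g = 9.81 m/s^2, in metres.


hr = (2.6^2 - 1.3^2) / (2*9.81) = 0.2584 m


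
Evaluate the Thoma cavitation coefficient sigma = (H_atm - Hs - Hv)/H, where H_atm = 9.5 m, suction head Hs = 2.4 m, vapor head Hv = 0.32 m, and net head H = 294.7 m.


sigma = (9.5 - 2.4 - 0.32) / 294.7 = 0.0230


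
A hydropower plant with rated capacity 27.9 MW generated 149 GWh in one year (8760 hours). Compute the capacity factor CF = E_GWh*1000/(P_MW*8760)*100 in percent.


CF = 149 * 1000 / (27.9 * 8760) * 100 = 60.9646 %


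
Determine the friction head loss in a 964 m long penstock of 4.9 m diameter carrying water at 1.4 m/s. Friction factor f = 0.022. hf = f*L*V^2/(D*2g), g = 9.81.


hf = 0.022 * 964 * 1.4^2 / (4.9 * 2 * 9.81) = 0.4324 m


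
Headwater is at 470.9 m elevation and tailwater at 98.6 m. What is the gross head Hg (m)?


Hg = 470.9 - 98.6 = 372.3000 m


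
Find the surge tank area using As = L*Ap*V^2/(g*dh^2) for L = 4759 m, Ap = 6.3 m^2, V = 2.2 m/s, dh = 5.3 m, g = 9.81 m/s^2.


As = 4759 * 6.3 * 2.2^2 / (9.81 * 5.3^2) = 526.6000 m^2


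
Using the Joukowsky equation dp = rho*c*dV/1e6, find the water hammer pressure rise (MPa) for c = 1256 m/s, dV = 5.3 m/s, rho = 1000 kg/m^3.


dp = 1000 * 1256 * 5.3 / 1e6 = 6.6568 MPa


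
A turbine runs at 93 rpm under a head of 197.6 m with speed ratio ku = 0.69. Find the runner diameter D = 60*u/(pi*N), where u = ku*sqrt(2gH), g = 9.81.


u = 0.69 * sqrt(2*9.81*197.6) = 42.9627 m/s
D = 60 * 42.9627 / (pi * 93) = 8.8229 m


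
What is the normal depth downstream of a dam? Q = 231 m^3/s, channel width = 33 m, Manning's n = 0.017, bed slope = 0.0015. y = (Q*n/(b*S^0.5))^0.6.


y = (231 * 0.017 / (33 * 0.0015^0.5))^0.6 = 1.9611 m


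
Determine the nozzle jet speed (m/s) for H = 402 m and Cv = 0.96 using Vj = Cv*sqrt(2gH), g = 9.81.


Vj = 0.96 * sqrt(2*9.81*402) = 85.2577 m/s


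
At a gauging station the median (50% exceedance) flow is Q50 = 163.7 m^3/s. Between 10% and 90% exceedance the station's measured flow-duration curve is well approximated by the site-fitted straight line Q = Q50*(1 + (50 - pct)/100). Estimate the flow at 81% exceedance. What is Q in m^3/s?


Q = 163.7 * (1 + (50 - 81)/100) = 112.9530 m^3/s


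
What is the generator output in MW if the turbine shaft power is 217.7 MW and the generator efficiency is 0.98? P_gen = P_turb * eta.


P_gen = 217.7 * 0.98 = 213.3460 MW


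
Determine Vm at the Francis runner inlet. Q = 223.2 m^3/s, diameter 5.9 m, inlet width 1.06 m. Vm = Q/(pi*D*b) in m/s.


Vm = 223.2 / (pi * 5.9 * 1.06) = 11.3602 m/s


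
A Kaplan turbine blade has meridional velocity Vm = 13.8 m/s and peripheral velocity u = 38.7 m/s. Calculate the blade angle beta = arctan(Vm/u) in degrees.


beta = arctan(13.8 / 38.7) = 19.6257 degrees


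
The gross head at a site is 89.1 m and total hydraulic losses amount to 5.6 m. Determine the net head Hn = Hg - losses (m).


Hn = 89.1 - 5.6 = 83.5000 m


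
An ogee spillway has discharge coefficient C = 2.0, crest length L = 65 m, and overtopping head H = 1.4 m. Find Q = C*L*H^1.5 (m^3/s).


Q = 2.0 * 65 * 1.4^1.5 = 215.3453 m^3/s


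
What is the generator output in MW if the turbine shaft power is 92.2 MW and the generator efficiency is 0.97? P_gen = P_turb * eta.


P_gen = 92.2 * 0.97 = 89.4340 MW


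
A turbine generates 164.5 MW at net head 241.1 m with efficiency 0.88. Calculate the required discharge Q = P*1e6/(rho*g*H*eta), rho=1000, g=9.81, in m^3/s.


Q = 164.5 * 1e6 / (1000 * 9.81 * 241.1 * 0.88) = 79.0346 m^3/s


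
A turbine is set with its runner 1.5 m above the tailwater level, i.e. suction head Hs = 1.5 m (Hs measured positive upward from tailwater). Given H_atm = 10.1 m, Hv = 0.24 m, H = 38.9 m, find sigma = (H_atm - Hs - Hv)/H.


sigma = (10.1 - 1.5 - 0.24) / 38.9 = 0.2149


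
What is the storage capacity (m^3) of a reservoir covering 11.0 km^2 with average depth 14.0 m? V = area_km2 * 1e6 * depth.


V = 11.0 * 1e6 * 14.0 = 1.5400e+08 m^3


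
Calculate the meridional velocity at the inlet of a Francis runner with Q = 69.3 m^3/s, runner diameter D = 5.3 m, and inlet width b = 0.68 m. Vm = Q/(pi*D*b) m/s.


Vm = 69.3 / (pi * 5.3 * 0.68) = 6.1207 m/s


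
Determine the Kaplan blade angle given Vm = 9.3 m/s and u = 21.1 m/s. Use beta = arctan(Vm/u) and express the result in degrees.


beta = arctan(9.3 / 21.1) = 23.7859 degrees


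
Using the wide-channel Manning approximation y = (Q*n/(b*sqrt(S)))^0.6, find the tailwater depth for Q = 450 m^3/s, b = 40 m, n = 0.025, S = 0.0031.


y = (450 * 0.025 / (40 * 0.0031^0.5))^0.6 = 2.6427 m


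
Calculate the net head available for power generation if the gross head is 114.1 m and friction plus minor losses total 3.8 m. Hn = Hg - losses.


Hn = 114.1 - 3.8 = 110.3000 m


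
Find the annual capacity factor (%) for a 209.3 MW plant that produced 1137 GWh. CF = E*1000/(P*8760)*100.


CF = 1137 * 1000 / (209.3 * 8760) * 100 = 62.0136 %


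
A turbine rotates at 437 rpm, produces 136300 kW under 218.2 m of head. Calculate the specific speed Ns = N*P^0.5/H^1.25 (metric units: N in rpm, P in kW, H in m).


Ns = 437 * 136300^0.5 / 218.2^1.25 = 192.3804


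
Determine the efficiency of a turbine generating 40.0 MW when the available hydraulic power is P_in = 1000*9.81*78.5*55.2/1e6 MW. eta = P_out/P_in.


P_in = 1000 * 9.81 * 78.5 * 55.2 / 1e6 = 42.5087 MW
eta = 40.0 / 42.5087 = 0.9410


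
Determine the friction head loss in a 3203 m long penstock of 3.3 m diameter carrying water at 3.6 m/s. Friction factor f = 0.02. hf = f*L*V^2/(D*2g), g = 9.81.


hf = 0.02 * 3203 * 3.6^2 / (3.3 * 2 * 9.81) = 12.8227 m


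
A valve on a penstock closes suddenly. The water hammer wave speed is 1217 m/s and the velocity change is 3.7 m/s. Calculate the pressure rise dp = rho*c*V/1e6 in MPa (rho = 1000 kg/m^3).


dp = 1000 * 1217 * 3.7 / 1e6 = 4.5029 MPa


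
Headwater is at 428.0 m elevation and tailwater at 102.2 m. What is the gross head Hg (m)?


Hg = 428.0 - 102.2 = 325.8000 m


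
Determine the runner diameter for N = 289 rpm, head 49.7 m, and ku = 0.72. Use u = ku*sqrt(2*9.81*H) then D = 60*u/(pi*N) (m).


u = 0.72 * sqrt(2*9.81*49.7) = 22.4833 m/s
D = 60 * 22.4833 / (pi * 289) = 1.4858 m


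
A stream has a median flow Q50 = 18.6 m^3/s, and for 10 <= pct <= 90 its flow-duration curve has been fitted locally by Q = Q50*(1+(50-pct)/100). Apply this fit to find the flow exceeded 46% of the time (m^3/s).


Q = 18.6 * (1 + (50 - 46)/100) = 19.3440 m^3/s


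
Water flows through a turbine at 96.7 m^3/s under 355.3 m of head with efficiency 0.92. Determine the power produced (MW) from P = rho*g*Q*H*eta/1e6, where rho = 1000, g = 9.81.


P = 1000 * 9.81 * 96.7 * 355.3 * 0.92 / 1e6 = 310.0834 MW


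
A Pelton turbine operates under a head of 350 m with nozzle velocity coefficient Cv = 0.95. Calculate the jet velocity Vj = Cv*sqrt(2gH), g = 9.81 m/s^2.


Vj = 0.95 * sqrt(2*9.81*350) = 78.7240 m/s


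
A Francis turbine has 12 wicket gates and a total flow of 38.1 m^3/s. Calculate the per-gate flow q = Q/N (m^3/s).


q = 38.1 / 12 = 3.1750 m^3/s


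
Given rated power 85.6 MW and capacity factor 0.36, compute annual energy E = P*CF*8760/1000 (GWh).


E = 85.6 * 0.36 * 8760 / 1000 = 269.9482 GWh


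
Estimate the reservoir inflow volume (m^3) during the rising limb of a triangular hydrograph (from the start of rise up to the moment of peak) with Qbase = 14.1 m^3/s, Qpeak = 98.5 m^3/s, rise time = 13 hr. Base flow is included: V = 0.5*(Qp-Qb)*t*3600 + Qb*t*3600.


V = 0.5*(98.5 - 14.1)*13*3600 + 14.1*13*3600 = 2.6348e+06 m^3


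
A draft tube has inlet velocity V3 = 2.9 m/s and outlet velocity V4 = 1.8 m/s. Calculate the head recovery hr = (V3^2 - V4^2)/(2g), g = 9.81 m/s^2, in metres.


hr = (2.9^2 - 1.8^2) / (2*9.81) = 0.2635 m


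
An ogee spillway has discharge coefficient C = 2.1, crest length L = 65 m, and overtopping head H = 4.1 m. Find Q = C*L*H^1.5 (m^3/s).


Q = 2.1 * 65 * 4.1^1.5 = 1133.2049 m^3/s


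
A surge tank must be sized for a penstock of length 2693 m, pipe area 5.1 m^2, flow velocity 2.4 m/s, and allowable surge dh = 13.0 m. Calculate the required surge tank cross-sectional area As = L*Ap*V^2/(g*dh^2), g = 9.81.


As = 2693 * 5.1 * 2.4^2 / (9.81 * 13.0^2) = 47.7170 m^2


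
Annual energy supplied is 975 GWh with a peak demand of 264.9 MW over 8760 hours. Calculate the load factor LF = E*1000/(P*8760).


LF = 975 * 1000 / (264.9 * 8760) = 0.4202


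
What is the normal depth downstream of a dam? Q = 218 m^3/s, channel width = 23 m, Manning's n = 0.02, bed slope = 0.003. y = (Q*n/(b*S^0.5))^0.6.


y = (218 * 0.02 / (23 * 0.003^0.5))^0.6 = 2.1063 m


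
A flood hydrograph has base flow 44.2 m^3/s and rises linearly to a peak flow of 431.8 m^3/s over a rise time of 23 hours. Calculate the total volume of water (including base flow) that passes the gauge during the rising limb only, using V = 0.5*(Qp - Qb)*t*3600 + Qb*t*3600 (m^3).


V = 0.5*(431.8 - 44.2)*23*3600 + 44.2*23*3600 = 1.9706e+07 m^3


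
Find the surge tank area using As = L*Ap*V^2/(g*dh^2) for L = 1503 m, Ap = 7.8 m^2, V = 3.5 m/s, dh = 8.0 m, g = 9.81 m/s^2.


As = 1503 * 7.8 * 3.5^2 / (9.81 * 8.0^2) = 228.7392 m^2


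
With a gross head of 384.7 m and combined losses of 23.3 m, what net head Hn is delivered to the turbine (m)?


Hn = 384.7 - 23.3 = 361.4000 m


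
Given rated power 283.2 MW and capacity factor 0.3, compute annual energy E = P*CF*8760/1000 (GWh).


E = 283.2 * 0.3 * 8760 / 1000 = 744.2496 GWh


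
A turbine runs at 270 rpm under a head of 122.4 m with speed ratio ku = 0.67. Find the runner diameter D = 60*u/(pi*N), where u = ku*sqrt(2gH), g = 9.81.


u = 0.67 * sqrt(2*9.81*122.4) = 32.8333 m/s
D = 60 * 32.8333 / (pi * 270) = 2.3225 m


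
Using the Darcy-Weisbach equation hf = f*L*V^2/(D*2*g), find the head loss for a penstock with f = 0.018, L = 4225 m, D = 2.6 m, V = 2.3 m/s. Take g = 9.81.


hf = 0.018 * 4225 * 2.3^2 / (2.6 * 2 * 9.81) = 7.8865 m


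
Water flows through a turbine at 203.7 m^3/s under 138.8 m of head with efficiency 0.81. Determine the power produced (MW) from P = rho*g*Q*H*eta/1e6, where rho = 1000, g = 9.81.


P = 1000 * 9.81 * 203.7 * 138.8 * 0.81 / 1e6 = 224.6645 MW


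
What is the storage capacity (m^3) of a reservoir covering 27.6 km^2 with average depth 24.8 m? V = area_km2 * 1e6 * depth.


V = 27.6 * 1e6 * 24.8 = 6.8448e+08 m^3


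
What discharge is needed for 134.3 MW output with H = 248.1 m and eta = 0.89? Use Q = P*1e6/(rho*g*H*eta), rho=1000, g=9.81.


Q = 134.3 * 1e6 / (1000 * 9.81 * 248.1 * 0.89) = 61.9998 m^3/s


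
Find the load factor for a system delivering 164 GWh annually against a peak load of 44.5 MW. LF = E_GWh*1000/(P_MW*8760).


LF = 164 * 1000 / (44.5 * 8760) = 0.4207


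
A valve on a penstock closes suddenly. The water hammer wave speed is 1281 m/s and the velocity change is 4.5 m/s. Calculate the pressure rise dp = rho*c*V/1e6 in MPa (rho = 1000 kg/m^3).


dp = 1000 * 1281 * 4.5 / 1e6 = 5.7645 MPa


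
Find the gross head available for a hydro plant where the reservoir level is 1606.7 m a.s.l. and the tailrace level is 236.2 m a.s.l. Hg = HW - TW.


Hg = 1606.7 - 236.2 = 1370.5000 m


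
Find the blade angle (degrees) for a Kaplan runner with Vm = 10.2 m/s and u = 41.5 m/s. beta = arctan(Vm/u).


beta = arctan(10.2 / 41.5) = 13.8086 degrees


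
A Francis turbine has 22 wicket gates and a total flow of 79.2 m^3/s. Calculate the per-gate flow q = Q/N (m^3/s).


q = 79.2 / 22 = 3.6000 m^3/s


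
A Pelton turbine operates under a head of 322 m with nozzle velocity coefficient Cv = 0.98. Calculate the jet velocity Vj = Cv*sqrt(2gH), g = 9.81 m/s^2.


Vj = 0.98 * sqrt(2*9.81*322) = 77.8939 m/s


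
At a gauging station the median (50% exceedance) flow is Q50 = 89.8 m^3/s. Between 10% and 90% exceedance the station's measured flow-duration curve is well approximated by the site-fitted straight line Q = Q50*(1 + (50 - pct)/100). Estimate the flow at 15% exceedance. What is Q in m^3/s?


Q = 89.8 * (1 + (50 - 15)/100) = 121.2300 m^3/s


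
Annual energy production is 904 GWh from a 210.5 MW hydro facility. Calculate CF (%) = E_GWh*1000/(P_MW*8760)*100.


CF = 904 * 1000 / (210.5 * 8760) * 100 = 49.0244 %


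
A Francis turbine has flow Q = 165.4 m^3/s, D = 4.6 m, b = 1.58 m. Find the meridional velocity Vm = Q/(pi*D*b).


Vm = 165.4 / (pi * 4.6 * 1.58) = 7.2439 m/s


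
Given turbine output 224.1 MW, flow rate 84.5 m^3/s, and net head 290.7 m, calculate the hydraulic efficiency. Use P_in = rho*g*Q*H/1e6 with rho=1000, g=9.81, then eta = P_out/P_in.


P_in = 1000 * 9.81 * 84.5 * 290.7 / 1e6 = 240.9743 MW
eta = 224.1 / 240.9743 = 0.9300


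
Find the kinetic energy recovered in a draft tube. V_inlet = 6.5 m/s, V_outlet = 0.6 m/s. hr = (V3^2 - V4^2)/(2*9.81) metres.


hr = (6.5^2 - 0.6^2) / (2*9.81) = 2.1351 m


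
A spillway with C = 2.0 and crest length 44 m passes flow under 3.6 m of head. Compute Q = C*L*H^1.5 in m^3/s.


Q = 2.0 * 44 * 3.6^1.5 = 601.0857 m^3/s


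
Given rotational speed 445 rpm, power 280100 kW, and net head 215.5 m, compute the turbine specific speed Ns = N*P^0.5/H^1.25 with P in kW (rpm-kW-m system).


Ns = 445 * 280100^0.5 / 215.5^1.25 = 285.2381


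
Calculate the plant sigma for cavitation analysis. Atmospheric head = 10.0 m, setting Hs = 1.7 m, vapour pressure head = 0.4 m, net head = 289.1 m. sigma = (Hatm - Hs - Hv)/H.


sigma = (10.0 - 1.7 - 0.4) / 289.1 = 0.0273


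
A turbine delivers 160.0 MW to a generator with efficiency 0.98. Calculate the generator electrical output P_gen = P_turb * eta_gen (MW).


P_gen = 160.0 * 0.98 = 156.8000 MW


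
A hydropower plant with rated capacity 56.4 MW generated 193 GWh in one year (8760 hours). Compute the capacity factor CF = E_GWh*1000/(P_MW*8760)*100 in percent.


CF = 193 * 1000 / (56.4 * 8760) * 100 = 39.0638 %


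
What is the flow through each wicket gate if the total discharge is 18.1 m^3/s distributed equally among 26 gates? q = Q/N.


q = 18.1 / 26 = 0.6962 m^3/s


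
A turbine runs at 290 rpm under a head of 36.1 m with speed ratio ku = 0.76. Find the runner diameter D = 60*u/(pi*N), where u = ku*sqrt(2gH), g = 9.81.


u = 0.76 * sqrt(2*9.81*36.1) = 20.2263 m/s
D = 60 * 20.2263 / (pi * 290) = 1.3320 m


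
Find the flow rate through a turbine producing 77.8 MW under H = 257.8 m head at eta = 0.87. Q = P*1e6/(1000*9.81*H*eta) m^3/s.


Q = 77.8 * 1e6 / (1000 * 9.81 * 257.8 * 0.87) = 35.3597 m^3/s


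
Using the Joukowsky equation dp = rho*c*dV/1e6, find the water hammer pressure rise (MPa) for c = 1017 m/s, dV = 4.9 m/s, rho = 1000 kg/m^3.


dp = 1000 * 1017 * 4.9 / 1e6 = 4.9833 MPa


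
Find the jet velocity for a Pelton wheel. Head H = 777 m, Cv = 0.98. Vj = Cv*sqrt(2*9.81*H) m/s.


Vj = 0.98 * sqrt(2*9.81*777) = 121.0002 m/s


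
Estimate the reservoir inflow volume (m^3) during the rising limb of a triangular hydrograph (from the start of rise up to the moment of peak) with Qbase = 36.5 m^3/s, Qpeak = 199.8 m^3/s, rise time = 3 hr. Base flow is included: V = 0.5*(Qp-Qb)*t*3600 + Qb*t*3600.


V = 0.5*(199.8 - 36.5)*3*3600 + 36.5*3*3600 = 1.2760e+06 m^3


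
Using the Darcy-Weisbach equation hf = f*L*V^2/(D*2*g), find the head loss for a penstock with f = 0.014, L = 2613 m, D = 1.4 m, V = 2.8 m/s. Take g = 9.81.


hf = 0.014 * 2613 * 2.8^2 / (1.4 * 2 * 9.81) = 10.4413 m


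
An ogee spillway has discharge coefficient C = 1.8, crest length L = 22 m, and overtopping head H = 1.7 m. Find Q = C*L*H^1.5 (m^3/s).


Q = 1.8 * 22 * 1.7^1.5 = 87.7745 m^3/s


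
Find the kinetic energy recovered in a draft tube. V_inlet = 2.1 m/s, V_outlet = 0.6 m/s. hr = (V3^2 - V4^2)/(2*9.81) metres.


hr = (2.1^2 - 0.6^2) / (2*9.81) = 0.2064 m


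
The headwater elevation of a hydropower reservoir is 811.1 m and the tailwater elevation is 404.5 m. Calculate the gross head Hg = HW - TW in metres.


Hg = 811.1 - 404.5 = 406.6000 m


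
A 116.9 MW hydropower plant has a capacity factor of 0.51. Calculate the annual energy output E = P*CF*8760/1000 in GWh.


E = 116.9 * 0.51 * 8760 / 1000 = 522.2624 GWh


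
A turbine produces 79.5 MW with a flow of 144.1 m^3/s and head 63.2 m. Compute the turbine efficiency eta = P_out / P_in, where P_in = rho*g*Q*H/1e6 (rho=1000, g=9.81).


P_in = 1000 * 9.81 * 144.1 * 63.2 / 1e6 = 89.3408 MW
eta = 79.5 / 89.3408 = 0.8899


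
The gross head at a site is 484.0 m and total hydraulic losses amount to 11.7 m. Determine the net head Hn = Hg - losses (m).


Hn = 484.0 - 11.7 = 472.3000 m


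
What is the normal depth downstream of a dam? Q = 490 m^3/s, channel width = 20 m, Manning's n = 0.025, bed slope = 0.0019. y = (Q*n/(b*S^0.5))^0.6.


y = (490 * 0.025 / (20 * 0.0019^0.5))^0.6 = 4.8824 m


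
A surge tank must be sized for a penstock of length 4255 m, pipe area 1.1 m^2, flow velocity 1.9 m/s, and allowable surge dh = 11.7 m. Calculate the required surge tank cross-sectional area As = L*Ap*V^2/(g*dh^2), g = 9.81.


As = 4255 * 1.1 * 1.9^2 / (9.81 * 11.7^2) = 12.5823 m^2


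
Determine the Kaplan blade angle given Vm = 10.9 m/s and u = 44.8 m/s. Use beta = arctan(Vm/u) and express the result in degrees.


beta = arctan(10.9 / 44.8) = 13.6746 degrees


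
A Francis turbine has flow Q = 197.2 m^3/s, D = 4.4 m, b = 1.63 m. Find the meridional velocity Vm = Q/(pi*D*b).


Vm = 197.2 / (pi * 4.4 * 1.63) = 8.7522 m/s


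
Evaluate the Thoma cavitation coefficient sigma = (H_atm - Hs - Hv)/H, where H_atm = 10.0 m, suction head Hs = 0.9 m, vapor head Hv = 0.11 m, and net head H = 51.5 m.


sigma = (10.0 - 0.9 - 0.11) / 51.5 = 0.1746


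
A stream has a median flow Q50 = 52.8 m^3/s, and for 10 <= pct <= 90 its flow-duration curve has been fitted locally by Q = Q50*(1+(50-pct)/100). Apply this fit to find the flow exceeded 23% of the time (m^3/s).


Q = 52.8 * (1 + (50 - 23)/100) = 67.0560 m^3/s


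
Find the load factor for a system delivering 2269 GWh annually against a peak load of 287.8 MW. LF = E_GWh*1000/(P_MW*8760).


LF = 2269 * 1000 / (287.8 * 8760) = 0.9000


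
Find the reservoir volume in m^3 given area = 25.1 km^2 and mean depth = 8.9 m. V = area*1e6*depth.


V = 25.1 * 1e6 * 8.9 = 2.2339e+08 m^3


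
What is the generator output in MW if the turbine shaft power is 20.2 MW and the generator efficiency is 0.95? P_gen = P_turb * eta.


P_gen = 20.2 * 0.95 = 19.1900 MW


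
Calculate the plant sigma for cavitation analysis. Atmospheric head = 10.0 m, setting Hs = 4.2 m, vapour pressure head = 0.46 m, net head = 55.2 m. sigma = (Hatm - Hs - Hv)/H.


sigma = (10.0 - 4.2 - 0.46) / 55.2 = 0.0967


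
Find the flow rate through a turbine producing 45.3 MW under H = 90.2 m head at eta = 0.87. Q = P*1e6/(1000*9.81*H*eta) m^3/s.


Q = 45.3 * 1e6 / (1000 * 9.81 * 90.2 * 0.87) = 58.8442 m^3/s


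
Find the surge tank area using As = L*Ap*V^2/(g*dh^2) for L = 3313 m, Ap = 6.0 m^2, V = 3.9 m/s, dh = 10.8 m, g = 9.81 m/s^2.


As = 3313 * 6.0 * 3.9^2 / (9.81 * 10.8^2) = 264.2320 m^2


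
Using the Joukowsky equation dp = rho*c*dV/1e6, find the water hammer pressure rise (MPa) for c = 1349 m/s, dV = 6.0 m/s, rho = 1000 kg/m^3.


dp = 1000 * 1349 * 6.0 / 1e6 = 8.0940 MPa


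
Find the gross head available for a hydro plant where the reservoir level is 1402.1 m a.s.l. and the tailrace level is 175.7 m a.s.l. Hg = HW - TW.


Hg = 1402.1 - 175.7 = 1226.4000 m


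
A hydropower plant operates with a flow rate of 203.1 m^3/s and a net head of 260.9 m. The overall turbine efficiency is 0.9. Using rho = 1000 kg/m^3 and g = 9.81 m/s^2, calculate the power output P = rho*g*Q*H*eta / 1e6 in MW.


P = 1000 * 9.81 * 203.1 * 260.9 * 0.9 / 1e6 = 467.8380 MW


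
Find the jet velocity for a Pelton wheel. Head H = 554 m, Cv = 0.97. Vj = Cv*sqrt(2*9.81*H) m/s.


Vj = 0.97 * sqrt(2*9.81*554) = 101.1291 m/s


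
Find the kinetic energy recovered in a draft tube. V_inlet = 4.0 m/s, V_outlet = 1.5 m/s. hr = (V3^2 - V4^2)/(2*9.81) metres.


hr = (4.0^2 - 1.5^2) / (2*9.81) = 0.7008 m


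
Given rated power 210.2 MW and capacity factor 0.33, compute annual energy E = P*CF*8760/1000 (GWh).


E = 210.2 * 0.33 * 8760 / 1000 = 607.6462 GWh


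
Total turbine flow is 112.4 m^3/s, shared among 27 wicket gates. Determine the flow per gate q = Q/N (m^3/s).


q = 112.4 / 27 = 4.1630 m^3/s


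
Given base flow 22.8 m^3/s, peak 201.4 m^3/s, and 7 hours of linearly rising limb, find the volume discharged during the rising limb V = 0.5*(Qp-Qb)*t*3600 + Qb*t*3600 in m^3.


V = 0.5*(201.4 - 22.8)*7*3600 + 22.8*7*3600 = 2.8249e+06 m^3


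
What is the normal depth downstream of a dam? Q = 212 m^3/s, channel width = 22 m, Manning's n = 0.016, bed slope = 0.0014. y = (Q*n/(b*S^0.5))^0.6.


y = (212 * 0.016 / (22 * 0.0014^0.5))^0.6 = 2.3387 m


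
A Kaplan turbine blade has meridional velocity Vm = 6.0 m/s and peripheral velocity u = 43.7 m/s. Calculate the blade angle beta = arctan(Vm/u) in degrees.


beta = arctan(6.0 / 43.7) = 7.8178 degrees


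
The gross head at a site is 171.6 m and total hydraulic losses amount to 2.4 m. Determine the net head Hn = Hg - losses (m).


Hn = 171.6 - 2.4 = 169.2000 m


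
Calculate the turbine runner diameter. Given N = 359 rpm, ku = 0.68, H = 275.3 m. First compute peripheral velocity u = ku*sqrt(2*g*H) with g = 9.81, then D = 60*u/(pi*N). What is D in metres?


u = 0.68 * sqrt(2*9.81*275.3) = 49.9760 m/s
D = 60 * 49.9760 / (pi * 359) = 2.6587 m


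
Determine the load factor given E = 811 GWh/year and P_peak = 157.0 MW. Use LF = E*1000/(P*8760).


LF = 811 * 1000 / (157.0 * 8760) = 0.5897


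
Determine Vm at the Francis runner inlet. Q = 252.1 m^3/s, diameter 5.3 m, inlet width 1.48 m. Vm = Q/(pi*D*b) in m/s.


Vm = 252.1 / (pi * 5.3 * 1.48) = 10.2302 m/s


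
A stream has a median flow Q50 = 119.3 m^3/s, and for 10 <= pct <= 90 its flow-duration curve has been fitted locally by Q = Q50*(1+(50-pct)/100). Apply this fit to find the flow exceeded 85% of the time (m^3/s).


Q = 119.3 * (1 + (50 - 85)/100) = 77.5450 m^3/s


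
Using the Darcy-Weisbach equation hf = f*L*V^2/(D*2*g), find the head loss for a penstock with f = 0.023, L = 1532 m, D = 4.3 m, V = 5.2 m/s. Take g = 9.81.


hf = 0.023 * 1532 * 5.2^2 / (4.3 * 2 * 9.81) = 11.2934 m


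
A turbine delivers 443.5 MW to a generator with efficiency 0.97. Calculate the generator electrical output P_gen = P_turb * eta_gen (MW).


P_gen = 443.5 * 0.97 = 430.1950 MW


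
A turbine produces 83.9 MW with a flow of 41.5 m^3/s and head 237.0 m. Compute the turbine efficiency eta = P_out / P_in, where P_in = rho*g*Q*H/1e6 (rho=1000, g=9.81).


P_in = 1000 * 9.81 * 41.5 * 237.0 / 1e6 = 96.4863 MW
eta = 83.9 / 96.4863 = 0.8696


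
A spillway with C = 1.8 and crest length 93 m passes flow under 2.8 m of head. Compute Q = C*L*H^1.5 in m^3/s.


Q = 1.8 * 93 * 2.8^1.5 = 784.3186 m^3/s


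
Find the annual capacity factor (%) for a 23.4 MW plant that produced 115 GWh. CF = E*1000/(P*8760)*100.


CF = 115 * 1000 / (23.4 * 8760) * 100 = 56.1019 %


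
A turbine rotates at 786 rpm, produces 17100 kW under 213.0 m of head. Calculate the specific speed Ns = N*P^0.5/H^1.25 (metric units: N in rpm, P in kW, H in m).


Ns = 786 * 17100^0.5 / 213.0^1.25 = 126.3124


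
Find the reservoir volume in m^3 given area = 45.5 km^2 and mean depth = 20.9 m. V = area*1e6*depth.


V = 45.5 * 1e6 * 20.9 = 9.5095e+08 m^3


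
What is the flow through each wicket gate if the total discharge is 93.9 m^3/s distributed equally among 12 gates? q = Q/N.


q = 93.9 / 12 = 7.8250 m^3/s


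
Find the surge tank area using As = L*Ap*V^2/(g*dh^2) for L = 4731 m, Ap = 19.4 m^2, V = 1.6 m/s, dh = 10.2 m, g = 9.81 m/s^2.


As = 4731 * 19.4 * 1.6^2 / (9.81 * 10.2^2) = 230.2106 m^2


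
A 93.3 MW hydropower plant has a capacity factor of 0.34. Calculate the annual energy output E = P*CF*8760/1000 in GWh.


E = 93.3 * 0.34 * 8760 / 1000 = 277.8847 GWh


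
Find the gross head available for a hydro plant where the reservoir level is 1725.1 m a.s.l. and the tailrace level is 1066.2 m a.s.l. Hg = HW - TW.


Hg = 1725.1 - 1066.2 = 658.9000 m


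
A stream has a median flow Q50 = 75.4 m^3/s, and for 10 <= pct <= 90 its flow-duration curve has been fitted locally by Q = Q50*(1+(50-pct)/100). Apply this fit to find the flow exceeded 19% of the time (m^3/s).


Q = 75.4 * (1 + (50 - 19)/100) = 98.7740 m^3/s


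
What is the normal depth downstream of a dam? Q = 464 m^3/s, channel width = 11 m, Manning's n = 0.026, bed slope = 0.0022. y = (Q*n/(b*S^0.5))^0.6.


y = (464 * 0.026 / (11 * 0.0022^0.5))^0.6 = 6.6272 m


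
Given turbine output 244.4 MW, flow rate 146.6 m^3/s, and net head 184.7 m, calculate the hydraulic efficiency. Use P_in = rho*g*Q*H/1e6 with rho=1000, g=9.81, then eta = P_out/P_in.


P_in = 1000 * 9.81 * 146.6 * 184.7 / 1e6 = 265.6256 MW
eta = 244.4 / 265.6256 = 0.9201


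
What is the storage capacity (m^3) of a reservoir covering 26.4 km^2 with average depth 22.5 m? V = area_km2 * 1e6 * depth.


V = 26.4 * 1e6 * 22.5 = 5.9400e+08 m^3


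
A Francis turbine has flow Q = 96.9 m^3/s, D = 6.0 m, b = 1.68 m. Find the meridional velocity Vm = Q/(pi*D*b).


Vm = 96.9 / (pi * 6.0 * 1.68) = 3.0599 m/s


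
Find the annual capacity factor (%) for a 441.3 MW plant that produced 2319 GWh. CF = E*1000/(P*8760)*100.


CF = 2319 * 1000 / (441.3 * 8760) * 100 = 59.9878 %


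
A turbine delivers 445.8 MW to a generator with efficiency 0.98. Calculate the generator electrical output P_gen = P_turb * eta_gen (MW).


P_gen = 445.8 * 0.98 = 436.8840 MW


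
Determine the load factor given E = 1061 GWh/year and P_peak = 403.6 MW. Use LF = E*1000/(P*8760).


LF = 1061 * 1000 / (403.6 * 8760) = 0.3001


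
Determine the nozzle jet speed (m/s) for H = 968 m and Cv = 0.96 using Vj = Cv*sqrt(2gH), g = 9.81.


Vj = 0.96 * sqrt(2*9.81*968) = 132.2996 m/s


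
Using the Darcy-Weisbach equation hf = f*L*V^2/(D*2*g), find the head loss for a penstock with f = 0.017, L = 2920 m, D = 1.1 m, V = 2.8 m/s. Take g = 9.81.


hf = 0.017 * 2920 * 2.8^2 / (1.1 * 2 * 9.81) = 18.0325 m


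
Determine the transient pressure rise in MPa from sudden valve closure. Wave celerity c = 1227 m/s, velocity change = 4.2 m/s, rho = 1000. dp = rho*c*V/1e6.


dp = 1000 * 1227 * 4.2 / 1e6 = 5.1534 MPa


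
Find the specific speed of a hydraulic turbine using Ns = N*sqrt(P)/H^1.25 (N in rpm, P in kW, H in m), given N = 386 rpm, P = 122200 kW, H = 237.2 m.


Ns = 386 * 122200^0.5 / 237.2^1.25 = 144.9538


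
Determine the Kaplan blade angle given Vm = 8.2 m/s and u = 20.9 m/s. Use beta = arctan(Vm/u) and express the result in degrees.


beta = arctan(8.2 / 20.9) = 21.4223 degrees


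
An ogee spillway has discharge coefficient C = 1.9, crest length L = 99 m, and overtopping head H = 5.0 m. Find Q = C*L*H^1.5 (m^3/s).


Q = 1.9 * 99 * 5.0^1.5 = 2103.0219 m^3/s


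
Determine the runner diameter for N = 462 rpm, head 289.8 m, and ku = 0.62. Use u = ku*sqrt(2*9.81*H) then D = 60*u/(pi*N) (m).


u = 0.62 * sqrt(2*9.81*289.8) = 46.7509 m/s
D = 60 * 46.7509 / (pi * 462) = 1.9326 m


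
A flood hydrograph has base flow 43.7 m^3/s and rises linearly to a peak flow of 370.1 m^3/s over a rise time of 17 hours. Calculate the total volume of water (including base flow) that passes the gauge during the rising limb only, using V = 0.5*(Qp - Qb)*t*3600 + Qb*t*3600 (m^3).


V = 0.5*(370.1 - 43.7)*17*3600 + 43.7*17*3600 = 1.2662e+07 m^3


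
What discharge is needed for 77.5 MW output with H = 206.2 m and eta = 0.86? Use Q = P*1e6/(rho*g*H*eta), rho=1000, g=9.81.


Q = 77.5 * 1e6 / (1000 * 9.81 * 206.2 * 0.86) = 44.5498 m^3/s


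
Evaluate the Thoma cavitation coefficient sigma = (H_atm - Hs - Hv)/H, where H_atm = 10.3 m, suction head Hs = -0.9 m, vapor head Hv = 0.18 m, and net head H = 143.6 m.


sigma = (10.3 - (-0.9) - 0.18) / 143.6 = 0.0767


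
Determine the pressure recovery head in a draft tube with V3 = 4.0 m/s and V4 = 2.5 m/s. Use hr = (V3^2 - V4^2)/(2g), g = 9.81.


hr = (4.0^2 - 2.5^2) / (2*9.81) = 0.4969 m


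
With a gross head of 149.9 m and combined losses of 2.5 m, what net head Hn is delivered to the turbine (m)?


Hn = 149.9 - 2.5 = 147.4000 m


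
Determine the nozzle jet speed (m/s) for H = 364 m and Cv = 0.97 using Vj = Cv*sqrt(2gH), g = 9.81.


Vj = 0.97 * sqrt(2*9.81*364) = 81.9732 m/s


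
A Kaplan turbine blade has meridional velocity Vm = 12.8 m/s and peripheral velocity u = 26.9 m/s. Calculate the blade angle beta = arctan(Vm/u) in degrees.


beta = arctan(12.8 / 26.9) = 25.4468 degrees


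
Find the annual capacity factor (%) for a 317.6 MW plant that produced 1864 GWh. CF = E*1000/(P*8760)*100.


CF = 1864 * 1000 / (317.6 * 8760) * 100 = 66.9979 %


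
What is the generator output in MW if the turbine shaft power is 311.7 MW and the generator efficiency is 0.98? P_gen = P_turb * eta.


P_gen = 311.7 * 0.98 = 305.4660 MW


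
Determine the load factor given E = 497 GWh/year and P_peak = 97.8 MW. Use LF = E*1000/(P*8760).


LF = 497 * 1000 / (97.8 * 8760) = 0.5801


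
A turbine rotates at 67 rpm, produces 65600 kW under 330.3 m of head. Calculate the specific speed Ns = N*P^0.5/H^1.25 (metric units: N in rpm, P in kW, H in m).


Ns = 67 * 65600^0.5 / 330.3^1.25 = 12.1868


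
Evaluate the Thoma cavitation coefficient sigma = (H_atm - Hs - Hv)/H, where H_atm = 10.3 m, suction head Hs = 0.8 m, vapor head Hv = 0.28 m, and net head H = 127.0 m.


sigma = (10.3 - 0.8 - 0.28) / 127.0 = 0.0726


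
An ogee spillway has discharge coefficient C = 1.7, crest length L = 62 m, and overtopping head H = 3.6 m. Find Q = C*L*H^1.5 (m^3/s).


Q = 1.7 * 62 * 3.6^1.5 = 719.9368 m^3/s


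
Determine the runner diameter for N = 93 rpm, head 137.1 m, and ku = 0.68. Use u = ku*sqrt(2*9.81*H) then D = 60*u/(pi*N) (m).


u = 0.68 * sqrt(2*9.81*137.1) = 35.2677 m/s
D = 60 * 35.2677 / (pi * 93) = 7.2426 m


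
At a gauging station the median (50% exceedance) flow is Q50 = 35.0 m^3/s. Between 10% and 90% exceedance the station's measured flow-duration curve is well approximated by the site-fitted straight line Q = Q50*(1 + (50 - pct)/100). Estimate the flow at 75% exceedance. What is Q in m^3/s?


Q = 35.0 * (1 + (50 - 75)/100) = 26.2500 m^3/s


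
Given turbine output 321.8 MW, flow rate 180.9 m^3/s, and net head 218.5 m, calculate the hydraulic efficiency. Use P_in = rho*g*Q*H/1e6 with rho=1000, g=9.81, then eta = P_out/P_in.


P_in = 1000 * 9.81 * 180.9 * 218.5 / 1e6 = 387.7564 MW
eta = 321.8 / 387.7564 = 0.8299


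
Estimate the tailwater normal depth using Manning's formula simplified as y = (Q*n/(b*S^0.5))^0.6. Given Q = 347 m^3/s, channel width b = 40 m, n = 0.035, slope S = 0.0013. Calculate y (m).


y = (347 * 0.035 / (40 * 0.0013^0.5))^0.6 = 3.5910 m


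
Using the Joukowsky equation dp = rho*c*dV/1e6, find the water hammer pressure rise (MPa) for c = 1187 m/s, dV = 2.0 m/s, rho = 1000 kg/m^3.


dp = 1000 * 1187 * 2.0 / 1e6 = 2.3740 MPa


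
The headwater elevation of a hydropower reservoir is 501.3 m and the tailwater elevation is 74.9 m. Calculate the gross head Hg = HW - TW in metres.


Hg = 501.3 - 74.9 = 426.4000 m


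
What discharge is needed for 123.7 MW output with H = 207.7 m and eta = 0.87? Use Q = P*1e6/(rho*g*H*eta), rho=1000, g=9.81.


Q = 123.7 * 1e6 / (1000 * 9.81 * 207.7 * 0.87) = 69.7822 m^3/s


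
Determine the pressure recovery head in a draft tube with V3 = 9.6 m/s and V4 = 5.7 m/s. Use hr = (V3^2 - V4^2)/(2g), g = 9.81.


hr = (9.6^2 - 5.7^2) / (2*9.81) = 3.0413 m


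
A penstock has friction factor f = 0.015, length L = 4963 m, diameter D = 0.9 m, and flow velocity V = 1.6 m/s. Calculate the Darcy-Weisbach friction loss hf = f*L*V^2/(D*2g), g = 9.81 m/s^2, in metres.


hf = 0.015 * 4963 * 1.6^2 / (0.9 * 2 * 9.81) = 10.7928 m


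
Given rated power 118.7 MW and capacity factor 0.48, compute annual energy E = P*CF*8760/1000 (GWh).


E = 118.7 * 0.48 * 8760 / 1000 = 499.1098 GWh


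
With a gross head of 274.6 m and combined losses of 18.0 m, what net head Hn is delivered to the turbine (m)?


Hn = 274.6 - 18.0 = 256.6000 m


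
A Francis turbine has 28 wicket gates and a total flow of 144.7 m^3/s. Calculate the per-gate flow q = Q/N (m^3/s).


q = 144.7 / 28 = 5.1679 m^3/s


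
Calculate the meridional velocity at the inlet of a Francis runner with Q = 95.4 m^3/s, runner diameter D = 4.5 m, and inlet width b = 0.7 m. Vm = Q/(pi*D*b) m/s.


Vm = 95.4 / (pi * 4.5 * 0.7) = 9.6402 m/s


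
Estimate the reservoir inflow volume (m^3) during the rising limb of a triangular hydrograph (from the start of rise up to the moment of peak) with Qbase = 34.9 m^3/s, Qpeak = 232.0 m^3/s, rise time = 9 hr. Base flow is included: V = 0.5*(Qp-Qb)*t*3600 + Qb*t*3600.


V = 0.5*(232.0 - 34.9)*9*3600 + 34.9*9*3600 = 4.3238e+06 m^3


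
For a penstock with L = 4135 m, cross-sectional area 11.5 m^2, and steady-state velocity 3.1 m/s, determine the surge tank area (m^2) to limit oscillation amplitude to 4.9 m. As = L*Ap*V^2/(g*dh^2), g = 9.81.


As = 4135 * 11.5 * 3.1^2 / (9.81 * 4.9^2) = 1940.1512 m^2


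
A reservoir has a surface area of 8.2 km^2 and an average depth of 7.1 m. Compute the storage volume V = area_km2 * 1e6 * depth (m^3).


V = 8.2 * 1e6 * 7.1 = 5.8220e+07 m^3


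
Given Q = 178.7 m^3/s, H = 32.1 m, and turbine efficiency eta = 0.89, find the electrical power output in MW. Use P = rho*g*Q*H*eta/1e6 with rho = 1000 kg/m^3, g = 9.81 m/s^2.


P = 1000 * 9.81 * 178.7 * 32.1 * 0.89 / 1e6 = 50.0828 MW


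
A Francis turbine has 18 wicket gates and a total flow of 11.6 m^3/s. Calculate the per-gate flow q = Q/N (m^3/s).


q = 11.6 / 18 = 0.6444 m^3/s


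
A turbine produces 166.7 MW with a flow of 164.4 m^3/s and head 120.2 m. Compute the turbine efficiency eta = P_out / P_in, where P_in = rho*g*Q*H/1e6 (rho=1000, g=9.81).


P_in = 1000 * 9.81 * 164.4 * 120.2 / 1e6 = 193.8542 MW
eta = 166.7 / 193.8542 = 0.8599


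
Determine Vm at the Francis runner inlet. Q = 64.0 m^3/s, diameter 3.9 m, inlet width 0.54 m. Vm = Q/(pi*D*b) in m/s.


Vm = 64.0 / (pi * 3.9 * 0.54) = 9.6732 m/s


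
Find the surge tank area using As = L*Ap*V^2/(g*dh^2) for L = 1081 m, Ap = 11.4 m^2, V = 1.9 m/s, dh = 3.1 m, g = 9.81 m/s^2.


As = 1081 * 11.4 * 1.9^2 / (9.81 * 3.1^2) = 471.8950 m^2


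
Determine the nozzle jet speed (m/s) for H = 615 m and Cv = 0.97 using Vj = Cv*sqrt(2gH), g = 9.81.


Vj = 0.97 * sqrt(2*9.81*615) = 106.5513 m/s


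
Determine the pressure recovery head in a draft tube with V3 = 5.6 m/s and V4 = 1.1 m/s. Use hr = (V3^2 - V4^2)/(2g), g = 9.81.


hr = (5.6^2 - 1.1^2) / (2*9.81) = 1.5367 m


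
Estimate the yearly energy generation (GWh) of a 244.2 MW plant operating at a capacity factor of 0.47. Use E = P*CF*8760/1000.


E = 244.2 * 0.47 * 8760 / 1000 = 1005.4202 GWh


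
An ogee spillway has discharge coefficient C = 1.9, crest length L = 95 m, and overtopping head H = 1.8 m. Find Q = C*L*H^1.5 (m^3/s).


Q = 1.9 * 95 * 1.8^1.5 = 435.8991 m^3/s


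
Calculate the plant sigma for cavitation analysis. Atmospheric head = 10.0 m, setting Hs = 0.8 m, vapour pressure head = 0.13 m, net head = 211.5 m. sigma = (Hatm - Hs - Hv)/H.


sigma = (10.0 - 0.8 - 0.13) / 211.5 = 0.0429
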